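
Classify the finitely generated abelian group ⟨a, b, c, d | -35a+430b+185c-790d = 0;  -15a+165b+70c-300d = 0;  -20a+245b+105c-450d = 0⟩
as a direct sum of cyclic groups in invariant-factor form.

Answer: M ≅ ℤ^1 ⊕ ℤ/5 ⊕ ℤ/5 ⊕ ℤ/10

Derivation:
rank_ℚ(R)=3; free=4−3=1
SNF(R) diag = [5, 5, 10] → torsion [5, 5, 10]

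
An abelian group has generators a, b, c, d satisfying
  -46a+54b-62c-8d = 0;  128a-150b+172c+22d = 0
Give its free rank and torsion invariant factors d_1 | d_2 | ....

rank_ℚ(R)=2; free=4−2=2
SNF(R) diag = [2, 6] → torsion [2, 6]

Answer: M ≅ ℤ^2 ⊕ ℤ/2 ⊕ ℤ/6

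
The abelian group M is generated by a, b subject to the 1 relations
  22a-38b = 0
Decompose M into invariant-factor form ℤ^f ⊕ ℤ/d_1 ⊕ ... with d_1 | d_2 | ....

Answer: M ≅ ℤ^1 ⊕ ℤ/2

Derivation:
rank_ℚ(R)=1; free=2−1=1
SNF(R) diag = [2] → torsion [2]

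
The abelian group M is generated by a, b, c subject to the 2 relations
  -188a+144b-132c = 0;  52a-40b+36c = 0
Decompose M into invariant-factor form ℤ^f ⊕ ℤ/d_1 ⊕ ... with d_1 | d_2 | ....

rank_ℚ(R)=2; free=3−2=1
SNF(R) diag = [4, 8] → torsion [4, 8]

Answer: M ≅ ℤ^1 ⊕ ℤ/4 ⊕ ℤ/8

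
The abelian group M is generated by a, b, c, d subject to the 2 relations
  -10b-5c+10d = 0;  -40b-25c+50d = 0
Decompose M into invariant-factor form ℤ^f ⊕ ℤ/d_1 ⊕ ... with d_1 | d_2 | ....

Answer: M ≅ ℤ^2 ⊕ ℤ/5 ⊕ ℤ/10

Derivation:
rank_ℚ(R)=2; free=4−2=2
SNF(R) diag = [5, 10] → torsion [5, 10]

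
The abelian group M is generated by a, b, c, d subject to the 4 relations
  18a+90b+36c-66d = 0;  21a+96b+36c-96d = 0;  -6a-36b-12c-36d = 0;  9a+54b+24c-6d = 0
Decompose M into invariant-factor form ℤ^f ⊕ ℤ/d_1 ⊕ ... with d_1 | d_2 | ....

rank_ℚ(R)=4; free=4−4=0
SNF(R) diag = [3, 6, 12, 24] → torsion [3, 6, 12, 24]

Answer: M ≅ ℤ/3 ⊕ ℤ/6 ⊕ ℤ/12 ⊕ ℤ/24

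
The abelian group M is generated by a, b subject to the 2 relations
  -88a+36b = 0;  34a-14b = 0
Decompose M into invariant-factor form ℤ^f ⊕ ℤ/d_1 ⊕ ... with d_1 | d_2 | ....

rank_ℚ(R)=2; free=2−2=0
SNF(R) diag = [2, 4] → torsion [2, 4]

Answer: M ≅ ℤ/2 ⊕ ℤ/4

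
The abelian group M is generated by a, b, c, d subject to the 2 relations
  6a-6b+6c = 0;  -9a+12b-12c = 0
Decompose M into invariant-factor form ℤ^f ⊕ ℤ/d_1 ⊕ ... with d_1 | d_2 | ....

Answer: M ≅ ℤ^2 ⊕ ℤ/3 ⊕ ℤ/6

Derivation:
rank_ℚ(R)=2; free=4−2=2
SNF(R) diag = [3, 6] → torsion [3, 6]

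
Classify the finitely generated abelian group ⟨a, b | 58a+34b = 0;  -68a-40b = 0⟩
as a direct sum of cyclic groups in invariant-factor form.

Answer: M ≅ ℤ/2 ⊕ ℤ/4

Derivation:
rank_ℚ(R)=2; free=2−2=0
SNF(R) diag = [2, 4] → torsion [2, 4]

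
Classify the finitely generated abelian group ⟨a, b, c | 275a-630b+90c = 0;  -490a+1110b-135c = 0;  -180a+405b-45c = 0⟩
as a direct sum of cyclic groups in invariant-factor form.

Answer: M ≅ ℤ/5 ⊕ ℤ/15 ⊕ ℤ/45

Derivation:
rank_ℚ(R)=3; free=3−3=0
SNF(R) diag = [5, 15, 45] → torsion [5, 15, 45]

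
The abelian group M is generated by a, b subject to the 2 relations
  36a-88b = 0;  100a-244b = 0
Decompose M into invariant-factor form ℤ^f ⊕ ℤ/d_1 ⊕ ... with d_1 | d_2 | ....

Answer: M ≅ ℤ/4 ⊕ ℤ/4

Derivation:
rank_ℚ(R)=2; free=2−2=0
SNF(R) diag = [4, 4] → torsion [4, 4]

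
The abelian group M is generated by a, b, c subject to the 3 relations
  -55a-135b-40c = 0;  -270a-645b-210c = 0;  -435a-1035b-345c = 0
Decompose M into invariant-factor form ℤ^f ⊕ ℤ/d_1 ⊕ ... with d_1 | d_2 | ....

rank_ℚ(R)=3; free=3−3=0
SNF(R) diag = [5, 15, 45] → torsion [5, 15, 45]

Answer: M ≅ ℤ/5 ⊕ ℤ/15 ⊕ ℤ/45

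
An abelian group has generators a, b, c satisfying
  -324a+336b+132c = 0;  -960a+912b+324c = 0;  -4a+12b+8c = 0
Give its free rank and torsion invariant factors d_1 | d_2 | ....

rank_ℚ(R)=3; free=3−3=0
SNF(R) diag = [4, 12, 36] → torsion [4, 12, 36]

Answer: M ≅ ℤ/4 ⊕ ℤ/12 ⊕ ℤ/36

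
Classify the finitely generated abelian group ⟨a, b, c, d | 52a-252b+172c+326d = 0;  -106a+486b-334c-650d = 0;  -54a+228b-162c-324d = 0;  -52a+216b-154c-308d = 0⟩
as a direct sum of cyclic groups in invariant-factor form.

rank_ℚ(R)=4; free=4−4=0
SNF(R) diag = [2, 6, 18, 54] → torsion [2, 6, 18, 54]

Answer: M ≅ ℤ/2 ⊕ ℤ/6 ⊕ ℤ/18 ⊕ ℤ/54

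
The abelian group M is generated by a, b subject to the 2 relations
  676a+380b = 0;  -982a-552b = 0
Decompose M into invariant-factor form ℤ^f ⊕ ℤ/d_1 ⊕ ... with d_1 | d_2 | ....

rank_ℚ(R)=2; free=2−2=0
SNF(R) diag = [2, 4] → torsion [2, 4]

Answer: M ≅ ℤ/2 ⊕ ℤ/4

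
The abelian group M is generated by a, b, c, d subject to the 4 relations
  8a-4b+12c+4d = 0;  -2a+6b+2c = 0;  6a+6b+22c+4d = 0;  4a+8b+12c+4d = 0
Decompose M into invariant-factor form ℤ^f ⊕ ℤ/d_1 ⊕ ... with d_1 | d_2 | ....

Answer: M ≅ ℤ/2 ⊕ ℤ/4 ⊕ ℤ/4 ⊕ ℤ/4

Derivation:
rank_ℚ(R)=4; free=4−4=0
SNF(R) diag = [2, 4, 4, 4] → torsion [2, 4, 4, 4]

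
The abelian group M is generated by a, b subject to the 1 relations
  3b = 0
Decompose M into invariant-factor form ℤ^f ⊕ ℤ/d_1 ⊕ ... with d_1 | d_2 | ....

Answer: M ≅ ℤ^1 ⊕ ℤ/3

Derivation:
rank_ℚ(R)=1; free=2−1=1
SNF(R) diag = [3] → torsion [3]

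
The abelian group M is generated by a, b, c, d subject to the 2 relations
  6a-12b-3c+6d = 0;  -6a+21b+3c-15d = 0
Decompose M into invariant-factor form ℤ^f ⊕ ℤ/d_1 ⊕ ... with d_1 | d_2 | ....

Answer: M ≅ ℤ^2 ⊕ ℤ/3 ⊕ ℤ/9

Derivation:
rank_ℚ(R)=2; free=4−2=2
SNF(R) diag = [3, 9] → torsion [3, 9]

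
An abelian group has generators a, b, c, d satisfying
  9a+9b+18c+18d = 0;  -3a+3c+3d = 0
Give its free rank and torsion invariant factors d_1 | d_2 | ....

Answer: M ≅ ℤ^2 ⊕ ℤ/3 ⊕ ℤ/9

Derivation:
rank_ℚ(R)=2; free=4−2=2
SNF(R) diag = [3, 9] → torsion [3, 9]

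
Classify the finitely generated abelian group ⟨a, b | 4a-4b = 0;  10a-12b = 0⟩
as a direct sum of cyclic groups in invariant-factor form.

Answer: M ≅ ℤ/2 ⊕ ℤ/4

Derivation:
rank_ℚ(R)=2; free=2−2=0
SNF(R) diag = [2, 4] → torsion [2, 4]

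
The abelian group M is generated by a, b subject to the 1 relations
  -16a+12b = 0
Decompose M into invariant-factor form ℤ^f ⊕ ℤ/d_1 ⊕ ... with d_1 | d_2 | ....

rank_ℚ(R)=1; free=2−1=1
SNF(R) diag = [4] → torsion [4]

Answer: M ≅ ℤ^1 ⊕ ℤ/4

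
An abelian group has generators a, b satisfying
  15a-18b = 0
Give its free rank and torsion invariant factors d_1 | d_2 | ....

Answer: M ≅ ℤ^1 ⊕ ℤ/3

Derivation:
rank_ℚ(R)=1; free=2−1=1
SNF(R) diag = [3] → torsion [3]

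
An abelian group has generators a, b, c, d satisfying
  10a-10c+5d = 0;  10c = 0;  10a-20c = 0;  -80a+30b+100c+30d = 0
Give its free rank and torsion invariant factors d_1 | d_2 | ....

rank_ℚ(R)=4; free=4−4=0
SNF(R) diag = [5, 10, 10, 30] → torsion [5, 10, 10, 30]

Answer: M ≅ ℤ/5 ⊕ ℤ/10 ⊕ ℤ/10 ⊕ ℤ/30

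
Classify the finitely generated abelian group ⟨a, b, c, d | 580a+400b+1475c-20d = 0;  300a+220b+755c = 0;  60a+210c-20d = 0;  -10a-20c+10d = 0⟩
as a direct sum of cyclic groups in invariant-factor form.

rank_ℚ(R)=4; free=4−4=0
SNF(R) diag = [5, 10, 20, 40] → torsion [5, 10, 20, 40]

Answer: M ≅ ℤ/5 ⊕ ℤ/10 ⊕ ℤ/20 ⊕ ℤ/40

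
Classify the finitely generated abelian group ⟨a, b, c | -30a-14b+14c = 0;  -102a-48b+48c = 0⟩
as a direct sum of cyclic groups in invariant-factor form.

Answer: M ≅ ℤ^1 ⊕ ℤ/2 ⊕ ℤ/6

Derivation:
rank_ℚ(R)=2; free=3−2=1
SNF(R) diag = [2, 6] → torsion [2, 6]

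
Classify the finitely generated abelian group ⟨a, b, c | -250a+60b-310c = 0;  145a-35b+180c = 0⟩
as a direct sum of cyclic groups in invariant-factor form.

Answer: M ≅ ℤ^1 ⊕ ℤ/5 ⊕ ℤ/10

Derivation:
rank_ℚ(R)=2; free=3−2=1
SNF(R) diag = [5, 10] → torsion [5, 10]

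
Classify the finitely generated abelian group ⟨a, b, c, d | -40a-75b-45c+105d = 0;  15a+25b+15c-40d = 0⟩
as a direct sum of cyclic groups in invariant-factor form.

Answer: M ≅ ℤ^2 ⊕ ℤ/5 ⊕ ℤ/5

Derivation:
rank_ℚ(R)=2; free=4−2=2
SNF(R) diag = [5, 5] → torsion [5, 5]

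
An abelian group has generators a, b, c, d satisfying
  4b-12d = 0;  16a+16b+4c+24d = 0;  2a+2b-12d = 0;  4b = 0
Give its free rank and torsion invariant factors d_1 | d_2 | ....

rank_ℚ(R)=4; free=4−4=0
SNF(R) diag = [2, 4, 4, 12] → torsion [2, 4, 4, 12]

Answer: M ≅ ℤ/2 ⊕ ℤ/4 ⊕ ℤ/4 ⊕ ℤ/12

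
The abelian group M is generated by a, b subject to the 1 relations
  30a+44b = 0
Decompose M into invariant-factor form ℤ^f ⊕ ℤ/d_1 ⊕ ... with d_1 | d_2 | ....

Answer: M ≅ ℤ^1 ⊕ ℤ/2

Derivation:
rank_ℚ(R)=1; free=2−1=1
SNF(R) diag = [2] → torsion [2]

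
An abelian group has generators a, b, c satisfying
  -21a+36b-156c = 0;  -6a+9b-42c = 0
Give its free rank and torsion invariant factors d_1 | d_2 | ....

Answer: M ≅ ℤ^1 ⊕ ℤ/3 ⊕ ℤ/9

Derivation:
rank_ℚ(R)=2; free=3−2=1
SNF(R) diag = [3, 9] → torsion [3, 9]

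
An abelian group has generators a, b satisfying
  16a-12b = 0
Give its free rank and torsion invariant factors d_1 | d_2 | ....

rank_ℚ(R)=1; free=2−1=1
SNF(R) diag = [4] → torsion [4]

Answer: M ≅ ℤ^1 ⊕ ℤ/4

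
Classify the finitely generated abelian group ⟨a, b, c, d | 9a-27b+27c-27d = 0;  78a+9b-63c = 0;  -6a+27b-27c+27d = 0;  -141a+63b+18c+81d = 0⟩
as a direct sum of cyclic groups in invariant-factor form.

rank_ℚ(R)=4; free=4−4=0
SNF(R) diag = [3, 9, 27, 27] → torsion [3, 9, 27, 27]

Answer: M ≅ ℤ/3 ⊕ ℤ/9 ⊕ ℤ/27 ⊕ ℤ/27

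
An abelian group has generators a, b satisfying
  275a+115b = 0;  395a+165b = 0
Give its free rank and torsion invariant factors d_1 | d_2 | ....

rank_ℚ(R)=2; free=2−2=0
SNF(R) diag = [5, 10] → torsion [5, 10]

Answer: M ≅ ℤ/5 ⊕ ℤ/10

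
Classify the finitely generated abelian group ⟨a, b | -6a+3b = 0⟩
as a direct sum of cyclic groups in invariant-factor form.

Answer: M ≅ ℤ^1 ⊕ ℤ/3

Derivation:
rank_ℚ(R)=1; free=2−1=1
SNF(R) diag = [3] → torsion [3]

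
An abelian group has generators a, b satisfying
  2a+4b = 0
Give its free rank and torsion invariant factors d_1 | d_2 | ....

Answer: M ≅ ℤ^1 ⊕ ℤ/2

Derivation:
rank_ℚ(R)=1; free=2−1=1
SNF(R) diag = [2] → torsion [2]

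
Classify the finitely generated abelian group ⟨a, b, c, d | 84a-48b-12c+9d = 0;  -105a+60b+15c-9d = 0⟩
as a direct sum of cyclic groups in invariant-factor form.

rank_ℚ(R)=2; free=4−2=2
SNF(R) diag = [3, 9] → torsion [3, 9]

Answer: M ≅ ℤ^2 ⊕ ℤ/3 ⊕ ℤ/9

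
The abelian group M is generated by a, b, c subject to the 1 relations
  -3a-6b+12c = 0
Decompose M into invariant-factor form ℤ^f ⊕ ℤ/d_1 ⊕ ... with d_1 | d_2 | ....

rank_ℚ(R)=1; free=3−1=2
SNF(R) diag = [3] → torsion [3]

Answer: M ≅ ℤ^2 ⊕ ℤ/3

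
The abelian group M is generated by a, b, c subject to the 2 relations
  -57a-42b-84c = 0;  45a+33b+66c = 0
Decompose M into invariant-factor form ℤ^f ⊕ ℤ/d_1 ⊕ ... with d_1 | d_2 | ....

rank_ℚ(R)=2; free=3−2=1
SNF(R) diag = [3, 3] → torsion [3, 3]

Answer: M ≅ ℤ^1 ⊕ ℤ/3 ⊕ ℤ/3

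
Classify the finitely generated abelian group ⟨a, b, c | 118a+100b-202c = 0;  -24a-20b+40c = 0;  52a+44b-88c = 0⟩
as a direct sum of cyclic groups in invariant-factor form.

rank_ℚ(R)=3; free=3−3=0
SNF(R) diag = [2, 4, 4] → torsion [2, 4, 4]

Answer: M ≅ ℤ/2 ⊕ ℤ/4 ⊕ ℤ/4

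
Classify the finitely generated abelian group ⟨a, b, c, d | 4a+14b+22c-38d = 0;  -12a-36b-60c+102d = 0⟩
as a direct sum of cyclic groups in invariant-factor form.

Answer: M ≅ ℤ^2 ⊕ ℤ/2 ⊕ ℤ/6

Derivation:
rank_ℚ(R)=2; free=4−2=2
SNF(R) diag = [2, 6] → torsion [2, 6]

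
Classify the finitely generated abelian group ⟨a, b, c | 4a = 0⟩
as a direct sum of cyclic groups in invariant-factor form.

rank_ℚ(R)=1; free=3−1=2
SNF(R) diag = [4] → torsion [4]

Answer: M ≅ ℤ^2 ⊕ ℤ/4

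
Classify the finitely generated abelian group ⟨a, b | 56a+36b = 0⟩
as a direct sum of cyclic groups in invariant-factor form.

Answer: M ≅ ℤ^1 ⊕ ℤ/4

Derivation:
rank_ℚ(R)=1; free=2−1=1
SNF(R) diag = [4] → torsion [4]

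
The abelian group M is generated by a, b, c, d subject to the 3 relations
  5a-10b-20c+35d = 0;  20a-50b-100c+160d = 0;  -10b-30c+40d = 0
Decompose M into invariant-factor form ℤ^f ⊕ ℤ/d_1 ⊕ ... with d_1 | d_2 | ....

rank_ℚ(R)=3; free=4−3=1
SNF(R) diag = [5, 10, 10] → torsion [5, 10, 10]

Answer: M ≅ ℤ^1 ⊕ ℤ/5 ⊕ ℤ/10 ⊕ ℤ/10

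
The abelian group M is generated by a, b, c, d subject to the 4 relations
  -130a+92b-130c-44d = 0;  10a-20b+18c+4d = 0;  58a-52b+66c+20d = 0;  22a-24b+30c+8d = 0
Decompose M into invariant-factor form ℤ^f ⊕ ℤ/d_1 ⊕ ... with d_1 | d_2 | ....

Answer: M ≅ ℤ/2 ⊕ ℤ/4 ⊕ ℤ/8 ⊕ ℤ/16

Derivation:
rank_ℚ(R)=4; free=4−4=0
SNF(R) diag = [2, 4, 8, 16] → torsion [2, 4, 8, 16]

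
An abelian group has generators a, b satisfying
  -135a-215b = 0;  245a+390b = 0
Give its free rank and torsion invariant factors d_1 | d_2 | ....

rank_ℚ(R)=2; free=2−2=0
SNF(R) diag = [5, 5] → torsion [5, 5]

Answer: M ≅ ℤ/5 ⊕ ℤ/5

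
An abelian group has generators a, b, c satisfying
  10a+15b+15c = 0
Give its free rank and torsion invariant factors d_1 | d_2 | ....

Answer: M ≅ ℤ^2 ⊕ ℤ/5

Derivation:
rank_ℚ(R)=1; free=3−1=2
SNF(R) diag = [5] → torsion [5]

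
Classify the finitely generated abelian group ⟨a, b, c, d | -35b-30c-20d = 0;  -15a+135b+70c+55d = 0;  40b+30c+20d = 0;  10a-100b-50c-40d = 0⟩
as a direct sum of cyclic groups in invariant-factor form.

rank_ℚ(R)=4; free=4−4=0
SNF(R) diag = [5, 5, 10, 10] → torsion [5, 5, 10, 10]

Answer: M ≅ ℤ/5 ⊕ ℤ/5 ⊕ ℤ/10 ⊕ ℤ/10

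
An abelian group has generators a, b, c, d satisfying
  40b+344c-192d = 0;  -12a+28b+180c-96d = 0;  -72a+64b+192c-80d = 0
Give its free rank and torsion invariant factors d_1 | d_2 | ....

rank_ℚ(R)=3; free=4−3=1
SNF(R) diag = [4, 8, 16] → torsion [4, 8, 16]

Answer: M ≅ ℤ^1 ⊕ ℤ/4 ⊕ ℤ/8 ⊕ ℤ/16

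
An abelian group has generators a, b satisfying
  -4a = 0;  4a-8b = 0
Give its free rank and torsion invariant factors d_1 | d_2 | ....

rank_ℚ(R)=2; free=2−2=0
SNF(R) diag = [4, 8] → torsion [4, 8]

Answer: M ≅ ℤ/4 ⊕ ℤ/8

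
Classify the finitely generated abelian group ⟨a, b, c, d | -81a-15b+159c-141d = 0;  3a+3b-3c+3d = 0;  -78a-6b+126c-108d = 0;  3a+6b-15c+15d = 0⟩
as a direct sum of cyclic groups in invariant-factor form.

rank_ℚ(R)=4; free=4−4=0
SNF(R) diag = [3, 3, 6, 18] → torsion [3, 3, 6, 18]

Answer: M ≅ ℤ/3 ⊕ ℤ/3 ⊕ ℤ/6 ⊕ ℤ/18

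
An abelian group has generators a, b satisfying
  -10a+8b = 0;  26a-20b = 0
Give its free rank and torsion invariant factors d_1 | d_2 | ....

Answer: M ≅ ℤ/2 ⊕ ℤ/4

Derivation:
rank_ℚ(R)=2; free=2−2=0
SNF(R) diag = [2, 4] → torsion [2, 4]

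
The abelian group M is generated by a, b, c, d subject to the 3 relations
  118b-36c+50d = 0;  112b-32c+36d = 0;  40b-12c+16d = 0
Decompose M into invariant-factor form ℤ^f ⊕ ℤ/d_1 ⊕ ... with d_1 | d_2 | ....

Answer: M ≅ ℤ^1 ⊕ ℤ/2 ⊕ ℤ/4 ⊕ ℤ/4

Derivation:
rank_ℚ(R)=3; free=4−3=1
SNF(R) diag = [2, 4, 4] → torsion [2, 4, 4]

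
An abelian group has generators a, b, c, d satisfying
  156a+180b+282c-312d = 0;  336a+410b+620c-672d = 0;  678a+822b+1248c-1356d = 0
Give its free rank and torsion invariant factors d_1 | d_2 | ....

rank_ℚ(R)=3; free=4−3=1
SNF(R) diag = [2, 6, 18] → torsion [2, 6, 18]

Answer: M ≅ ℤ^1 ⊕ ℤ/2 ⊕ ℤ/6 ⊕ ℤ/18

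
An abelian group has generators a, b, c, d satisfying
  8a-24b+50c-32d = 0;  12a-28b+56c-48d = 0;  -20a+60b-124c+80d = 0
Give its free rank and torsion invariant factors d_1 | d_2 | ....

rank_ℚ(R)=3; free=4−3=1
SNF(R) diag = [2, 4, 8] → torsion [2, 4, 8]

Answer: M ≅ ℤ^1 ⊕ ℤ/2 ⊕ ℤ/4 ⊕ ℤ/8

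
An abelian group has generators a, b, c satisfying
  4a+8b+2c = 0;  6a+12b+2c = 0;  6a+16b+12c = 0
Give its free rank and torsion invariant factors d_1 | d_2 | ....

Answer: M ≅ ℤ/2 ⊕ ℤ/2 ⊕ ℤ/4

Derivation:
rank_ℚ(R)=3; free=3−3=0
SNF(R) diag = [2, 2, 4] → torsion [2, 2, 4]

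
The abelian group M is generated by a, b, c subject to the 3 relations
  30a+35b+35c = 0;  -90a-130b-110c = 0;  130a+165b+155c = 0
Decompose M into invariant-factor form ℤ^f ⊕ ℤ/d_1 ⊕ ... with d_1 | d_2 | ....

rank_ℚ(R)=3; free=3−3=0
SNF(R) diag = [5, 10, 10] → torsion [5, 10, 10]

Answer: M ≅ ℤ/5 ⊕ ℤ/10 ⊕ ℤ/10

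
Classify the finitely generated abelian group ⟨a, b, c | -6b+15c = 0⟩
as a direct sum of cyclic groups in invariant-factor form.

Answer: M ≅ ℤ^2 ⊕ ℤ/3

Derivation:
rank_ℚ(R)=1; free=3−1=2
SNF(R) diag = [3] → torsion [3]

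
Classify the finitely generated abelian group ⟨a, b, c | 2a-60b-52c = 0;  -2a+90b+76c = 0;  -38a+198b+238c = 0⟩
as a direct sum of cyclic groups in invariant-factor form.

rank_ℚ(R)=3; free=3−3=0
SNF(R) diag = [2, 6, 18] → torsion [2, 6, 18]

Answer: M ≅ ℤ/2 ⊕ ℤ/6 ⊕ ℤ/18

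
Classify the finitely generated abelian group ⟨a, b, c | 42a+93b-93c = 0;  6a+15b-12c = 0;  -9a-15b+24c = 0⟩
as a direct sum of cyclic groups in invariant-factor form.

rank_ℚ(R)=3; free=3−3=0
SNF(R) diag = [3, 3, 3] → torsion [3, 3, 3]

Answer: M ≅ ℤ/3 ⊕ ℤ/3 ⊕ ℤ/3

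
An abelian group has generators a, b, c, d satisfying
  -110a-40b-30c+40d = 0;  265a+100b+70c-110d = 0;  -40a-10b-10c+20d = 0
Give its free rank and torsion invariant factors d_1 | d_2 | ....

rank_ℚ(R)=3; free=4−3=1
SNF(R) diag = [5, 10, 30] → torsion [5, 10, 30]

Answer: M ≅ ℤ^1 ⊕ ℤ/5 ⊕ ℤ/10 ⊕ ℤ/30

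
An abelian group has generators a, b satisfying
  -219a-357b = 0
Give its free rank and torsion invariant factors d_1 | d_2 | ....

Answer: M ≅ ℤ^1 ⊕ ℤ/3

Derivation:
rank_ℚ(R)=1; free=2−1=1
SNF(R) diag = [3] → torsion [3]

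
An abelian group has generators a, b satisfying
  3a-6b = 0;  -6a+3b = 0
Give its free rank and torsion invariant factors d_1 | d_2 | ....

rank_ℚ(R)=2; free=2−2=0
SNF(R) diag = [3, 9] → torsion [3, 9]

Answer: M ≅ ℤ/3 ⊕ ℤ/9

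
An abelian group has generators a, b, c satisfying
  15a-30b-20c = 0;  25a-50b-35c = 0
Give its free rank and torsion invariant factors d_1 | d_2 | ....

rank_ℚ(R)=2; free=3−2=1
SNF(R) diag = [5, 5] → torsion [5, 5]

Answer: M ≅ ℤ^1 ⊕ ℤ/5 ⊕ ℤ/5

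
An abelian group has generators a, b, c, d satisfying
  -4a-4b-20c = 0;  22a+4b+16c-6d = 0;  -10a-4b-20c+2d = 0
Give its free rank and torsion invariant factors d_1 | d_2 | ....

rank_ℚ(R)=3; free=4−3=1
SNF(R) diag = [2, 4, 4] → torsion [2, 4, 4]

Answer: M ≅ ℤ^1 ⊕ ℤ/2 ⊕ ℤ/4 ⊕ ℤ/4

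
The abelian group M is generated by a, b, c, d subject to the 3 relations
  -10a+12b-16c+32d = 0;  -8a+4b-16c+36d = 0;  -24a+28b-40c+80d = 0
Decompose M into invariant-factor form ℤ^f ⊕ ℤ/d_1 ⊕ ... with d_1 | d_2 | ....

rank_ℚ(R)=3; free=4−3=1
SNF(R) diag = [2, 4, 4] → torsion [2, 4, 4]

Answer: M ≅ ℤ^1 ⊕ ℤ/2 ⊕ ℤ/4 ⊕ ℤ/4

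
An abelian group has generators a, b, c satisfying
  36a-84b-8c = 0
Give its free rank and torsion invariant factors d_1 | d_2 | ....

Answer: M ≅ ℤ^2 ⊕ ℤ/4

Derivation:
rank_ℚ(R)=1; free=3−1=2
SNF(R) diag = [4] → torsion [4]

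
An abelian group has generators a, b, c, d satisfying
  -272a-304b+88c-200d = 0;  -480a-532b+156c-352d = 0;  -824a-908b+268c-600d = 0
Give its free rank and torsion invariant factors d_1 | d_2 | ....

Answer: M ≅ ℤ^1 ⊕ ℤ/4 ⊕ ℤ/8 ⊕ ℤ/24

Derivation:
rank_ℚ(R)=3; free=4−3=1
SNF(R) diag = [4, 8, 24] → torsion [4, 8, 24]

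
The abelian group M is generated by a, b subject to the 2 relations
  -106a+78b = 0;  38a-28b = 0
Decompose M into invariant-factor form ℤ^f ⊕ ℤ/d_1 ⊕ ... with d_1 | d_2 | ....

Answer: M ≅ ℤ/2 ⊕ ℤ/2

Derivation:
rank_ℚ(R)=2; free=2−2=0
SNF(R) diag = [2, 2] → torsion [2, 2]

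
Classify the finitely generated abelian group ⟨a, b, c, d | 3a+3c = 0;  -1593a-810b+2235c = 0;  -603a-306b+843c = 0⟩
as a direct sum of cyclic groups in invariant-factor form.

Answer: M ≅ ℤ^1 ⊕ ℤ/3 ⊕ ℤ/6 ⊕ ℤ/18

Derivation:
rank_ℚ(R)=3; free=4−3=1
SNF(R) diag = [3, 6, 18] → torsion [3, 6, 18]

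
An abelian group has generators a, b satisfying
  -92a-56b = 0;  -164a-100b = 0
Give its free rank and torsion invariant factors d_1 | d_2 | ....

rank_ℚ(R)=2; free=2−2=0
SNF(R) diag = [4, 4] → torsion [4, 4]

Answer: M ≅ ℤ/4 ⊕ ℤ/4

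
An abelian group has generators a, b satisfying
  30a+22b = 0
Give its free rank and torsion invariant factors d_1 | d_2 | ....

Answer: M ≅ ℤ^1 ⊕ ℤ/2

Derivation:
rank_ℚ(R)=1; free=2−1=1
SNF(R) diag = [2] → torsion [2]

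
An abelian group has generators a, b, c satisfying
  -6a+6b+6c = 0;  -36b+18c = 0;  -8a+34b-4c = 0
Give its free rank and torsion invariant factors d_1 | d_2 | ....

Answer: M ≅ ℤ/2 ⊕ ℤ/6 ⊕ ℤ/18

Derivation:
rank_ℚ(R)=3; free=3−3=0
SNF(R) diag = [2, 6, 18] → torsion [2, 6, 18]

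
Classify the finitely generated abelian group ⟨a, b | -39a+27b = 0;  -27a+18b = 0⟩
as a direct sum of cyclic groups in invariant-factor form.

Answer: M ≅ ℤ/3 ⊕ ℤ/9

Derivation:
rank_ℚ(R)=2; free=2−2=0
SNF(R) diag = [3, 9] → torsion [3, 9]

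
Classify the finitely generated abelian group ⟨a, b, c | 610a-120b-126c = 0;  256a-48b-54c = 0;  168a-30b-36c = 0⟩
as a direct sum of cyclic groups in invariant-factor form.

rank_ℚ(R)=3; free=3−3=0
SNF(R) diag = [2, 6, 18] → torsion [2, 6, 18]

Answer: M ≅ ℤ/2 ⊕ ℤ/6 ⊕ ℤ/18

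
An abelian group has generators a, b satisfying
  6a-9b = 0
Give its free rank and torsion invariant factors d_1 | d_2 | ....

Answer: M ≅ ℤ^1 ⊕ ℤ/3

Derivation:
rank_ℚ(R)=1; free=2−1=1
SNF(R) diag = [3] → torsion [3]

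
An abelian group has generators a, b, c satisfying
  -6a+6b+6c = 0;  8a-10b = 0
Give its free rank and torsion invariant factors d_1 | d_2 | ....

rank_ℚ(R)=2; free=3−2=1
SNF(R) diag = [2, 6] → torsion [2, 6]

Answer: M ≅ ℤ^1 ⊕ ℤ/2 ⊕ ℤ/6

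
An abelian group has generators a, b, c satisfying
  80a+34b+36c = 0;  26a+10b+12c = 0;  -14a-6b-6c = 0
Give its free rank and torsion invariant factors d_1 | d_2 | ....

rank_ℚ(R)=3; free=3−3=0
SNF(R) diag = [2, 2, 6] → torsion [2, 2, 6]

Answer: M ≅ ℤ/2 ⊕ ℤ/2 ⊕ ℤ/6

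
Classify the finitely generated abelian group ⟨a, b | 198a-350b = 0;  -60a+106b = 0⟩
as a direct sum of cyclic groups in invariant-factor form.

rank_ℚ(R)=2; free=2−2=0
SNF(R) diag = [2, 6] → torsion [2, 6]

Answer: M ≅ ℤ/2 ⊕ ℤ/6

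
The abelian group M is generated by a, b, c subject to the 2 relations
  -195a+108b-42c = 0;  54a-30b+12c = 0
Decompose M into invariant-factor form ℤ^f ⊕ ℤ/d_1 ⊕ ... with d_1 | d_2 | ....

rank_ℚ(R)=2; free=3−2=1
SNF(R) diag = [3, 6] → torsion [3, 6]

Answer: M ≅ ℤ^1 ⊕ ℤ/3 ⊕ ℤ/6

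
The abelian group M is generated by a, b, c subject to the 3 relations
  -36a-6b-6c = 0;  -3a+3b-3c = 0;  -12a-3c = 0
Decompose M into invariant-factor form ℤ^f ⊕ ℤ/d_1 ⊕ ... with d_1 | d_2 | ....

Answer: M ≅ ℤ/3 ⊕ ℤ/3 ⊕ ℤ/6

Derivation:
rank_ℚ(R)=3; free=3−3=0
SNF(R) diag = [3, 3, 6] → torsion [3, 3, 6]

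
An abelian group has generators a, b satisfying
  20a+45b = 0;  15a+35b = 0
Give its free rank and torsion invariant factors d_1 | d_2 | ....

rank_ℚ(R)=2; free=2−2=0
SNF(R) diag = [5, 5] → torsion [5, 5]

Answer: M ≅ ℤ/5 ⊕ ℤ/5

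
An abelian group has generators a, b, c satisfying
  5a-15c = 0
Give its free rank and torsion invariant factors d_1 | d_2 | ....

Answer: M ≅ ℤ^2 ⊕ ℤ/5

Derivation:
rank_ℚ(R)=1; free=3−1=2
SNF(R) diag = [5] → torsion [5]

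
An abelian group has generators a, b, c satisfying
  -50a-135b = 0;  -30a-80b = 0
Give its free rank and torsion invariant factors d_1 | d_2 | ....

Answer: M ≅ ℤ^1 ⊕ ℤ/5 ⊕ ℤ/10

Derivation:
rank_ℚ(R)=2; free=3−2=1
SNF(R) diag = [5, 10] → torsion [5, 10]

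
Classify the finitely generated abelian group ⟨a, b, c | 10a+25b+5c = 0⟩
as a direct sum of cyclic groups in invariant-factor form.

rank_ℚ(R)=1; free=3−1=2
SNF(R) diag = [5] → torsion [5]

Answer: M ≅ ℤ^2 ⊕ ℤ/5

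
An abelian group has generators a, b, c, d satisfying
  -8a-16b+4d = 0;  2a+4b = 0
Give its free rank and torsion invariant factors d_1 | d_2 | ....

Answer: M ≅ ℤ^2 ⊕ ℤ/2 ⊕ ℤ/4

Derivation:
rank_ℚ(R)=2; free=4−2=2
SNF(R) diag = [2, 4] → torsion [2, 4]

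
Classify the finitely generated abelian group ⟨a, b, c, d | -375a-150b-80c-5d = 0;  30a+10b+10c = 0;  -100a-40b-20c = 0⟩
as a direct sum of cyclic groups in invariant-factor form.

rank_ℚ(R)=3; free=4−3=1
SNF(R) diag = [5, 10, 20] → torsion [5, 10, 20]

Answer: M ≅ ℤ^1 ⊕ ℤ/5 ⊕ ℤ/10 ⊕ ℤ/20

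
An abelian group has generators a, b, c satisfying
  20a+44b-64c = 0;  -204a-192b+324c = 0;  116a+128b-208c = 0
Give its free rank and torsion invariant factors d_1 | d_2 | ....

rank_ℚ(R)=3; free=3−3=0
SNF(R) diag = [4, 12, 36] → torsion [4, 12, 36]

Answer: M ≅ ℤ/4 ⊕ ℤ/12 ⊕ ℤ/36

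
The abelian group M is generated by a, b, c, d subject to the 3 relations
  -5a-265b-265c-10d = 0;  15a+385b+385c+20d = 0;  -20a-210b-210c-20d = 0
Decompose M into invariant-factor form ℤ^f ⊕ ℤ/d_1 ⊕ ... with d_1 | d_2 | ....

rank_ℚ(R)=3; free=4−3=1
SNF(R) diag = [5, 10, 30] → torsion [5, 10, 30]

Answer: M ≅ ℤ^1 ⊕ ℤ/5 ⊕ ℤ/10 ⊕ ℤ/30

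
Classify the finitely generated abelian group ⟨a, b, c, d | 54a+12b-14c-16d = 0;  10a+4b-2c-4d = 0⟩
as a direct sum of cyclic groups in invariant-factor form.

rank_ℚ(R)=2; free=4−2=2
SNF(R) diag = [2, 4] → torsion [2, 4]

Answer: M ≅ ℤ^2 ⊕ ℤ/2 ⊕ ℤ/4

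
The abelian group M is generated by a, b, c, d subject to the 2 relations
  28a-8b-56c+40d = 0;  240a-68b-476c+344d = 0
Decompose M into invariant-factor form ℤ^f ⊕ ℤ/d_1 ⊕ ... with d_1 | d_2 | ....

rank_ℚ(R)=2; free=4−2=2
SNF(R) diag = [4, 4] → torsion [4, 4]

Answer: M ≅ ℤ^2 ⊕ ℤ/4 ⊕ ℤ/4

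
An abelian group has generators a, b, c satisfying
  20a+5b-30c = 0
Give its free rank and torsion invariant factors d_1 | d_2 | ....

rank_ℚ(R)=1; free=3−1=2
SNF(R) diag = [5] → torsion [5]

Answer: M ≅ ℤ^2 ⊕ ℤ/5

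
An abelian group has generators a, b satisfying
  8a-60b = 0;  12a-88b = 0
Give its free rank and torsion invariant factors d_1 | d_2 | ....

Answer: M ≅ ℤ/4 ⊕ ℤ/4

Derivation:
rank_ℚ(R)=2; free=2−2=0
SNF(R) diag = [4, 4] → torsion [4, 4]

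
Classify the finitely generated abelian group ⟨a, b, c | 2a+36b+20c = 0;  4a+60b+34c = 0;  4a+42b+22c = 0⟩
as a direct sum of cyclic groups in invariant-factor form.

Answer: M ≅ ℤ/2 ⊕ ℤ/6 ⊕ ℤ/6

Derivation:
rank_ℚ(R)=3; free=3−3=0
SNF(R) diag = [2, 6, 6] → torsion [2, 6, 6]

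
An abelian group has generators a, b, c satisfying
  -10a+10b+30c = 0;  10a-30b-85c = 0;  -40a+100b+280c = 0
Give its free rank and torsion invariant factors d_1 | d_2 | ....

Answer: M ≅ ℤ/5 ⊕ ℤ/10 ⊕ ℤ/20

Derivation:
rank_ℚ(R)=3; free=3−3=0
SNF(R) diag = [5, 10, 20] → torsion [5, 10, 20]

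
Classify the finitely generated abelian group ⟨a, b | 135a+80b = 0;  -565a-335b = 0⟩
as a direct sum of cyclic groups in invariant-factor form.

Answer: M ≅ ℤ/5 ⊕ ℤ/5

Derivation:
rank_ℚ(R)=2; free=2−2=0
SNF(R) diag = [5, 5] → torsion [5, 5]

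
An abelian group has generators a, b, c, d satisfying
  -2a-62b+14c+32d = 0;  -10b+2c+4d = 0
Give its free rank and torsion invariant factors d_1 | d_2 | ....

Answer: M ≅ ℤ^2 ⊕ ℤ/2 ⊕ ℤ/2

Derivation:
rank_ℚ(R)=2; free=4−2=2
SNF(R) diag = [2, 2] → torsion [2, 2]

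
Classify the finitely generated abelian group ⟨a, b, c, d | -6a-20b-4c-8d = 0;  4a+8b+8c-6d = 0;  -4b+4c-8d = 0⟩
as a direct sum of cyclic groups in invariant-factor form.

rank_ℚ(R)=3; free=4−3=1
SNF(R) diag = [2, 2, 4] → torsion [2, 2, 4]

Answer: M ≅ ℤ^1 ⊕ ℤ/2 ⊕ ℤ/2 ⊕ ℤ/4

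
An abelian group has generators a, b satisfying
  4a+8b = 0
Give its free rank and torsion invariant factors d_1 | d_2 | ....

rank_ℚ(R)=1; free=2−1=1
SNF(R) diag = [4] → torsion [4]

Answer: M ≅ ℤ^1 ⊕ ℤ/4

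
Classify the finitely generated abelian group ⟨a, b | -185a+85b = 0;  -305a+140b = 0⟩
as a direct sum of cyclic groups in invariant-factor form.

Answer: M ≅ ℤ/5 ⊕ ℤ/5

Derivation:
rank_ℚ(R)=2; free=2−2=0
SNF(R) diag = [5, 5] → torsion [5, 5]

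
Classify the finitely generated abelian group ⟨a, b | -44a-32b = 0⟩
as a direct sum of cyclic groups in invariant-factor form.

rank_ℚ(R)=1; free=2−1=1
SNF(R) diag = [4] → torsion [4]

Answer: M ≅ ℤ^1 ⊕ ℤ/4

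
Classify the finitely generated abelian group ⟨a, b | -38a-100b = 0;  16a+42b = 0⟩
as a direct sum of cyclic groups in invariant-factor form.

rank_ℚ(R)=2; free=2−2=0
SNF(R) diag = [2, 2] → torsion [2, 2]

Answer: M ≅ ℤ/2 ⊕ ℤ/2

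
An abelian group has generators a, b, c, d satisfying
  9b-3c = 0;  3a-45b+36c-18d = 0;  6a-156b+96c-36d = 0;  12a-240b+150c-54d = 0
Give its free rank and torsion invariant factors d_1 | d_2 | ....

Answer: M ≅ ℤ/3 ⊕ ℤ/3 ⊕ ℤ/6 ⊕ ℤ/18

Derivation:
rank_ℚ(R)=4; free=4−4=0
SNF(R) diag = [3, 3, 6, 18] → torsion [3, 3, 6, 18]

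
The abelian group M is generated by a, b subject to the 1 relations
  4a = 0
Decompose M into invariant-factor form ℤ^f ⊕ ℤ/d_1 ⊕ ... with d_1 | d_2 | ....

Answer: M ≅ ℤ^1 ⊕ ℤ/4

Derivation:
rank_ℚ(R)=1; free=2−1=1
SNF(R) diag = [4] → torsion [4]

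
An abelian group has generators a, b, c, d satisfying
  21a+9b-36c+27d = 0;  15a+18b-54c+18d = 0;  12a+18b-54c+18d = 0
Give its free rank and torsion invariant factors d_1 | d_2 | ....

rank_ℚ(R)=3; free=4−3=1
SNF(R) diag = [3, 9, 18] → torsion [3, 9, 18]

Answer: M ≅ ℤ^1 ⊕ ℤ/3 ⊕ ℤ/9 ⊕ ℤ/18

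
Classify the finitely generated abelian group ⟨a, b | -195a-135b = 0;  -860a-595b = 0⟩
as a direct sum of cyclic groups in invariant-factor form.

Answer: M ≅ ℤ/5 ⊕ ℤ/15

Derivation:
rank_ℚ(R)=2; free=2−2=0
SNF(R) diag = [5, 15] → torsion [5, 15]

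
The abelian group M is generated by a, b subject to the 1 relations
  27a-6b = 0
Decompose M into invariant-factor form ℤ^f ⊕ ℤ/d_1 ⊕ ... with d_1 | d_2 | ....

rank_ℚ(R)=1; free=2−1=1
SNF(R) diag = [3] → torsion [3]

Answer: M ≅ ℤ^1 ⊕ ℤ/3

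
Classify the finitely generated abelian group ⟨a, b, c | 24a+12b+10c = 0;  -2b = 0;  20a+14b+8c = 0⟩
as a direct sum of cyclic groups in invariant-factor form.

rank_ℚ(R)=3; free=3−3=0
SNF(R) diag = [2, 2, 4] → torsion [2, 2, 4]

Answer: M ≅ ℤ/2 ⊕ ℤ/2 ⊕ ℤ/4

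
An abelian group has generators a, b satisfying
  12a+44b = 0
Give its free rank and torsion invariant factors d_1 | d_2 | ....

rank_ℚ(R)=1; free=2−1=1
SNF(R) diag = [4] → torsion [4]

Answer: M ≅ ℤ^1 ⊕ ℤ/4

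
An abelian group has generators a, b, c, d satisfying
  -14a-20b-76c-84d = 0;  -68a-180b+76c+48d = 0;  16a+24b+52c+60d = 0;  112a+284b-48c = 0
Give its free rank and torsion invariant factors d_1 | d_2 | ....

rank_ℚ(R)=4; free=4−4=0
SNF(R) diag = [2, 4, 12, 36] → torsion [2, 4, 12, 36]

Answer: M ≅ ℤ/2 ⊕ ℤ/4 ⊕ ℤ/12 ⊕ ℤ/36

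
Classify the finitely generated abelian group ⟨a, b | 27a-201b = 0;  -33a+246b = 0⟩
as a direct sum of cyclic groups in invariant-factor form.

rank_ℚ(R)=2; free=2−2=0
SNF(R) diag = [3, 3] → torsion [3, 3]

Answer: M ≅ ℤ/3 ⊕ ℤ/3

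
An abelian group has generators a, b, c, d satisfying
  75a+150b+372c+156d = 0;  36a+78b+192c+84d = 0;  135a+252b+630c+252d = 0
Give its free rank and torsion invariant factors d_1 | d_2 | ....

Answer: M ≅ ℤ^1 ⊕ ℤ/3 ⊕ ℤ/6 ⊕ ℤ/18

Derivation:
rank_ℚ(R)=3; free=4−3=1
SNF(R) diag = [3, 6, 18] → torsion [3, 6, 18]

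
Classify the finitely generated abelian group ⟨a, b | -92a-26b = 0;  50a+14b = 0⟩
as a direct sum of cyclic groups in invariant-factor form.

rank_ℚ(R)=2; free=2−2=0
SNF(R) diag = [2, 6] → torsion [2, 6]

Answer: M ≅ ℤ/2 ⊕ ℤ/6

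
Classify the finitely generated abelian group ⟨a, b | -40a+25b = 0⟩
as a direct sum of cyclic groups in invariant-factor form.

Answer: M ≅ ℤ^1 ⊕ ℤ/5

Derivation:
rank_ℚ(R)=1; free=2−1=1
SNF(R) diag = [5] → torsion [5]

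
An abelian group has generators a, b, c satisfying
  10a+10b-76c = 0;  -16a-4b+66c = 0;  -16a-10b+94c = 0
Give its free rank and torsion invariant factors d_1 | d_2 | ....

Answer: M ≅ ℤ/2 ⊕ ℤ/2 ⊕ ℤ/6

Derivation:
rank_ℚ(R)=3; free=3−3=0
SNF(R) diag = [2, 2, 6] → torsion [2, 2, 6]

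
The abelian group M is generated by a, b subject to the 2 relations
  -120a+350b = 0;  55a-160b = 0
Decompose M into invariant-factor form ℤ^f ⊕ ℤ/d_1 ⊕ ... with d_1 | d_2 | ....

rank_ℚ(R)=2; free=2−2=0
SNF(R) diag = [5, 10] → torsion [5, 10]

Answer: M ≅ ℤ/5 ⊕ ℤ/10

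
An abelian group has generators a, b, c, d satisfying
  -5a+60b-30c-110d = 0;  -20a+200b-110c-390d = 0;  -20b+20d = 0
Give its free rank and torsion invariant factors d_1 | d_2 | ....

Answer: M ≅ ℤ^1 ⊕ ℤ/5 ⊕ ℤ/10 ⊕ ℤ/20

Derivation:
rank_ℚ(R)=3; free=4−3=1
SNF(R) diag = [5, 10, 20] → torsion [5, 10, 20]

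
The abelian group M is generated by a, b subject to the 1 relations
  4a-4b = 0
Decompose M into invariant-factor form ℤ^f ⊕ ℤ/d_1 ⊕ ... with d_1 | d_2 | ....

Answer: M ≅ ℤ^1 ⊕ ℤ/4

Derivation:
rank_ℚ(R)=1; free=2−1=1
SNF(R) diag = [4] → torsion [4]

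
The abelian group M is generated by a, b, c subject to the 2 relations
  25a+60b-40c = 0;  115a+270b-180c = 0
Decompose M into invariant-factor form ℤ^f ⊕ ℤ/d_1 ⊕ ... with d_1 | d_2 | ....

rank_ℚ(R)=2; free=3−2=1
SNF(R) diag = [5, 10] → torsion [5, 10]

Answer: M ≅ ℤ^1 ⊕ ℤ/5 ⊕ ℤ/10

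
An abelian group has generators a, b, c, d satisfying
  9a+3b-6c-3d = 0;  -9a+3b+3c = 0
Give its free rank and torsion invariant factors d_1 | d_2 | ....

Answer: M ≅ ℤ^2 ⊕ ℤ/3 ⊕ ℤ/3

Derivation:
rank_ℚ(R)=2; free=4−2=2
SNF(R) diag = [3, 3] → torsion [3, 3]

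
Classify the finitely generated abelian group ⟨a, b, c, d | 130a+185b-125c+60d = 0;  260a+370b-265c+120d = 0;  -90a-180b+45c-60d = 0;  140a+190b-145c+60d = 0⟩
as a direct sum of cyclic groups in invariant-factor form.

rank_ℚ(R)=4; free=4−4=0
SNF(R) diag = [5, 15, 30, 60] → torsion [5, 15, 30, 60]

Answer: M ≅ ℤ/5 ⊕ ℤ/15 ⊕ ℤ/30 ⊕ ℤ/60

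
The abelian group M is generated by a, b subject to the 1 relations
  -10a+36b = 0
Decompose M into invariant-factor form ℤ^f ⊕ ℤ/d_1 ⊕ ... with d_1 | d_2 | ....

rank_ℚ(R)=1; free=2−1=1
SNF(R) diag = [2] → torsion [2]

Answer: M ≅ ℤ^1 ⊕ ℤ/2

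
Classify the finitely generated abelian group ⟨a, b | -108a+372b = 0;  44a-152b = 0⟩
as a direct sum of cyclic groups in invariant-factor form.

rank_ℚ(R)=2; free=2−2=0
SNF(R) diag = [4, 12] → torsion [4, 12]

Answer: M ≅ ℤ/4 ⊕ ℤ/12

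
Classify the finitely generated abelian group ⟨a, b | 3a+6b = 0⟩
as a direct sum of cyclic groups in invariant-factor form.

rank_ℚ(R)=1; free=2−1=1
SNF(R) diag = [3] → torsion [3]

Answer: M ≅ ℤ^1 ⊕ ℤ/3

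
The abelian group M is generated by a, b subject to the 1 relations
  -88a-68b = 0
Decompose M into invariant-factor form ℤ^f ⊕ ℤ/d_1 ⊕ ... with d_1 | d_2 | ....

Answer: M ≅ ℤ^1 ⊕ ℤ/4

Derivation:
rank_ℚ(R)=1; free=2−1=1
SNF(R) diag = [4] → torsion [4]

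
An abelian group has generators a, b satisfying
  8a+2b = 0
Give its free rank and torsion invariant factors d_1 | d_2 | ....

Answer: M ≅ ℤ^1 ⊕ ℤ/2

Derivation:
rank_ℚ(R)=1; free=2−1=1
SNF(R) diag = [2] → torsion [2]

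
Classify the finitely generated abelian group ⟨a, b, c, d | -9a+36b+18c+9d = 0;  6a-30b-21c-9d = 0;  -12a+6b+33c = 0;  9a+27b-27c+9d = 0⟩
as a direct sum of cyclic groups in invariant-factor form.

rank_ℚ(R)=4; free=4−4=0
SNF(R) diag = [3, 9, 9, 9] → torsion [3, 9, 9, 9]

Answer: M ≅ ℤ/3 ⊕ ℤ/9 ⊕ ℤ/9 ⊕ ℤ/9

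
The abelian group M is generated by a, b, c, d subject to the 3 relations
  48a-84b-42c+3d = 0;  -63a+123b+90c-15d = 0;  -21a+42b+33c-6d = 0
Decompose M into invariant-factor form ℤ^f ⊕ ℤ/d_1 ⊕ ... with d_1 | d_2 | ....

Answer: M ≅ ℤ^1 ⊕ ℤ/3 ⊕ ℤ/3 ⊕ ℤ/9

Derivation:
rank_ℚ(R)=3; free=4−3=1
SNF(R) diag = [3, 3, 9] → torsion [3, 3, 9]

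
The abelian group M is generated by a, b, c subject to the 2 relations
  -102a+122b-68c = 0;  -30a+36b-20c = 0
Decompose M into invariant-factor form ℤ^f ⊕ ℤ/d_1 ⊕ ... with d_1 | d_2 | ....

Answer: M ≅ ℤ^1 ⊕ ℤ/2 ⊕ ℤ/2

Derivation:
rank_ℚ(R)=2; free=3−2=1
SNF(R) diag = [2, 2] → torsion [2, 2]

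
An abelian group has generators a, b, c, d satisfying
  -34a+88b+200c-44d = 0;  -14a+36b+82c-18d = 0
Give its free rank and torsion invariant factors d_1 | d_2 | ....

Answer: M ≅ ℤ^2 ⊕ ℤ/2 ⊕ ℤ/2

Derivation:
rank_ℚ(R)=2; free=4−2=2
SNF(R) diag = [2, 2] → torsion [2, 2]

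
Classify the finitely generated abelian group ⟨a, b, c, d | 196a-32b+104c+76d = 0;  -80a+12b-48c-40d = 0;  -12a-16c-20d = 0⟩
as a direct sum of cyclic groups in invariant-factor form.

Answer: M ≅ ℤ^1 ⊕ ℤ/4 ⊕ ℤ/4 ⊕ ℤ/8

Derivation:
rank_ℚ(R)=3; free=4−3=1
SNF(R) diag = [4, 4, 8] → torsion [4, 4, 8]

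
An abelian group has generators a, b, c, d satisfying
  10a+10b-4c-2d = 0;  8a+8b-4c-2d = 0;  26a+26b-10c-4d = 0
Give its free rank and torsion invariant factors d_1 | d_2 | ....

Answer: M ≅ ℤ^1 ⊕ ℤ/2 ⊕ ℤ/2 ⊕ ℤ/2

Derivation:
rank_ℚ(R)=3; free=4−3=1
SNF(R) diag = [2, 2, 2] → torsion [2, 2, 2]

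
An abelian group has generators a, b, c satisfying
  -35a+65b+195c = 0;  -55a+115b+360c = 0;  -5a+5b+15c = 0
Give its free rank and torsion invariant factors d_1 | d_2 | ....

Answer: M ≅ ℤ/5 ⊕ ℤ/15 ⊕ ℤ/30

Derivation:
rank_ℚ(R)=3; free=3−3=0
SNF(R) diag = [5, 15, 30] → torsion [5, 15, 30]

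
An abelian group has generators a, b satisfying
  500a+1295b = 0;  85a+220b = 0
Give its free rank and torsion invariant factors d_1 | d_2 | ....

rank_ℚ(R)=2; free=2−2=0
SNF(R) diag = [5, 15] → torsion [5, 15]

Answer: M ≅ ℤ/5 ⊕ ℤ/15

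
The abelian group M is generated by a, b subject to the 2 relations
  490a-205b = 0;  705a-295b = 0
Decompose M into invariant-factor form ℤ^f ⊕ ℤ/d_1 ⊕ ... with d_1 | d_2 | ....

rank_ℚ(R)=2; free=2−2=0
SNF(R) diag = [5, 5] → torsion [5, 5]

Answer: M ≅ ℤ/5 ⊕ ℤ/5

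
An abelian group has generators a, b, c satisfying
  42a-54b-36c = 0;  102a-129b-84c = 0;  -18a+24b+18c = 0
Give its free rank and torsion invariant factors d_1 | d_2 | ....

Answer: M ≅ ℤ/3 ⊕ ℤ/6 ⊕ ℤ/6

Derivation:
rank_ℚ(R)=3; free=3−3=0
SNF(R) diag = [3, 6, 6] → torsion [3, 6, 6]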